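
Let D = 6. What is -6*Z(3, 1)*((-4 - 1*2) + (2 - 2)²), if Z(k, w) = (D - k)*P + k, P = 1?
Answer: 216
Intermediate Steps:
Z(k, w) = 6 (Z(k, w) = (6 - k)*1 + k = (6 - k) + k = 6)
-6*Z(3, 1)*((-4 - 1*2) + (2 - 2)²) = -36*((-4 - 1*2) + (2 - 2)²) = -36*((-4 - 2) + 0²) = -36*(-6 + 0) = -36*(-6) = -6*(-36) = 216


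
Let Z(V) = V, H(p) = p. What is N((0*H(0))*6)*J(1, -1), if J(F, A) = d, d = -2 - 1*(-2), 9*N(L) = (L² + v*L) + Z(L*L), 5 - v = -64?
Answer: 0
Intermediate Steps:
v = 69 (v = 5 - 1*(-64) = 5 + 64 = 69)
N(L) = 2*L²/9 + 23*L/3 (N(L) = ((L² + 69*L) + L*L)/9 = ((L² + 69*L) + L²)/9 = (2*L² + 69*L)/9 = 2*L²/9 + 23*L/3)
d = 0 (d = -2 + 2 = 0)
J(F, A) = 0
N((0*H(0))*6)*J(1, -1) = (((0*0)*6)*(69 + 2*((0*0)*6))/9)*0 = ((0*6)*(69 + 2*(0*6))/9)*0 = ((⅑)*0*(69 + 2*0))*0 = ((⅑)*0*(69 + 0))*0 = ((⅑)*0*69)*0 = 0*0 = 0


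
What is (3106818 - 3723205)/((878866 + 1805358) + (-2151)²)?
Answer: -616387/7311025 ≈ -0.084309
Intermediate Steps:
(3106818 - 3723205)/((878866 + 1805358) + (-2151)²) = -616387/(2684224 + 4626801) = -616387/7311025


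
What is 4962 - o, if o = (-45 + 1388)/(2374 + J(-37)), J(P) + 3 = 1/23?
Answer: 270566819/54534 ≈ 4961.4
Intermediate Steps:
J(P) = -68/23 (J(P) = -3 + 1/23 = -68/23)
o = 30889/54534 (o = (-45 + 1388)/(2374 - 68/23) = 1343/(54534/23) = 1343*(23/54534) = 30889/54534 ≈ 0.56642)
4962 - o = 4962 - 1*30889/54534 = 4962 - 30889/54534 = 270566819/54534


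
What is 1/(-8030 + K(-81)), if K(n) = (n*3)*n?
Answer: 1/11653 ≈ 8.5815e-5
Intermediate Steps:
K(n) = 3*n² (K(n) = (3*n)*n = 3*n²)
1/(-8030 + K(-81)) = 1/(-8030 + 3*(-81)²) = 1/(-8030 + 3*6561) = 1/(-8030 + 19683) = 1/11653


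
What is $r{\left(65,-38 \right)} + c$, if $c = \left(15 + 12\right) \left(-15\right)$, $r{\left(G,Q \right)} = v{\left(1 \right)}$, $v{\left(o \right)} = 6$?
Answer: $-399$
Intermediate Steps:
$r{\left(G,Q \right)} = 6$
$c = -405$ ($c = 27 \left(-15\right) = -405$)
$r{\left(65,-38 \right)} + c = 6 - 405 = -399$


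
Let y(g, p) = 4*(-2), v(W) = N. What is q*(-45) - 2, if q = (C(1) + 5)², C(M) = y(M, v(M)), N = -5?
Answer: -407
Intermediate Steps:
v(W) = -5
y(g, p) = -8
C(M) = -8
q = 9 (q = (-8 + 5)² = (-3)² = 9)
q*(-45) - 2 = 9*(-45) - 2 = -405 - 2 = -407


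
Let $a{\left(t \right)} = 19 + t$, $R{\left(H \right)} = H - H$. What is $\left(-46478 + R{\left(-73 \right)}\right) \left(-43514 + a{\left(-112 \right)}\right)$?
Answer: $2026766146$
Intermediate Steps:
$R{\left(H \right)} = 0$
$\left(-46478 + R{\left(-73 \right)}\right) \left(-43514 + a{\left(-112 \right)}\right) = \left(-46478 + 0\right) \left(-43514 + \left(19 - 112\right)\right) = - 46478 \left(-43514 - 93\right) = \left(-46478\right) \left(-43607\right) = 2026766146$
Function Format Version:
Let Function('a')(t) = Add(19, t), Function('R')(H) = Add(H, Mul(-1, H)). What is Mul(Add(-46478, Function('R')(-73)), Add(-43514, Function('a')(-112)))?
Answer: 2026766146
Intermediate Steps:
Function('R')(H) = 0
Mul(Add(-46478, Function('R')(-73)), Add(-43514, Function('a')(-112))) = Mul(Add(-46478, 0), Add(-43514, Add(19, -112))) = Mul(-46478, Add(-43514, -93)) = Mul(-46478, -43607) = 2026766146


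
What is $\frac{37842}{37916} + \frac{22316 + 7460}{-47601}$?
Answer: $\frac{336165113}{902419758} \approx 0.37252$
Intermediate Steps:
$\frac{37842}{37916} + \frac{22316 + 7460}{-47601} = 37842 \cdot \frac{1}{37916} + 29776 \left(- \frac{1}{47601}\right) = \frac{18921}{18958} - \frac{29776}{47601} = \frac{336165113}{902419758}$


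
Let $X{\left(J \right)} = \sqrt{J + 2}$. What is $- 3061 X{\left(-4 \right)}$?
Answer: $- 3061 i \sqrt{2} \approx - 4328.9 i$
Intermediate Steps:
$X{\left(J \right)} = \sqrt{2 + J}$
$- 3061 X{\left(-4 \right)} = - 3061 \sqrt{2 - 4} = - 3061 \sqrt{-2} = - 3061 i \sqrt{2}$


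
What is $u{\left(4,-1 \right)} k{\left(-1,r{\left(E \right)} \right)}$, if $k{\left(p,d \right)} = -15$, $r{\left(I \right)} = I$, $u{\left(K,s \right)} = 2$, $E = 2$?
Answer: $-30$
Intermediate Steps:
$u{\left(4,-1 \right)} k{\left(-1,r{\left(E \right)} \right)} = 2 \left(-15\right) = -30$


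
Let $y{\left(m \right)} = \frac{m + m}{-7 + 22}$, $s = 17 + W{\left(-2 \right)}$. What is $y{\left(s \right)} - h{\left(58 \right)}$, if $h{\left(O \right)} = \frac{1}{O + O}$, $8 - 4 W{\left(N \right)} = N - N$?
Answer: $\frac{4393}{1740} \approx 2.5247$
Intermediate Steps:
$W{\left(N \right)} = 2$ ($W{\left(N \right)} = 2 - \frac{N - N}{4} = 2 - 0 = 2 + 0 = 2$)
$h{\left(O \right)} = \frac{1}{2 O}$
$s = 19$ ($s = 17 + 2 = 19$)
$y{\left(m \right)} = \frac{2 m}{15}$
$y{\left(s \right)} - h{\left(58 \right)} = \frac{2}{15} \cdot 19 - \frac{1}{2 \cdot 58} = \frac{38}{15} - \frac{1}{2} \cdot \frac{1}{58} = \frac{38}{15} - \frac{1}{116} = \frac{4393}{1740}$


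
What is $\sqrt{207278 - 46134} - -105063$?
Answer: $105063 + 2 \sqrt{40286} \approx 1.0546 \cdot 10^{5}$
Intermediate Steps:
$\sqrt{207278 - 46134} - -105063 = \sqrt{161144} + 105063 = 2 \sqrt{40286} + 105063 = 105063 + 2 \sqrt{40286}$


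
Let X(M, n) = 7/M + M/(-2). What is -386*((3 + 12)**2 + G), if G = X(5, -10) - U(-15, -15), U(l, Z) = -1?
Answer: -434057/5 ≈ -86811.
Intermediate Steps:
X(M, n) = 7/M - M/2 (X(M, n) = 7/M + M*(-1/2) = 7/M - M/2)
G = -1/10 (G = (7/5 - 1/2*5) - 1*(-1) = (7*(1/5) - 5/2) + 1 = (7/5 - 5/2) + 1 = -11/10 + 1 = -1/10 ≈ -0.10000)
-386*((3 + 12)**2 + G) = -386*((3 + 12)**2 - 1/10) = -386*(15**2 - 1/10) = -386*(225 - 1/10) = -386*2249/10 = -434057/5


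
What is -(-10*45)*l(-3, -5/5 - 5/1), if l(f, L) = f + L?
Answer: -4050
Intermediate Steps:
l(f, L) = L + f
-(-10*45)*l(-3, -5/5 - 5/1) = -(-10*45)*((-5/5 - 5/1) - 3) = -(-450)*((-5*⅕ - 5*1) - 3) = -(-450)*((-1 - 5) - 3) = -(-450)*(-6 - 3) = -(-450)*(-9) = -1*4050 = -4050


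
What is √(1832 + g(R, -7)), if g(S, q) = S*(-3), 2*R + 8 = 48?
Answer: 2*√443 ≈ 42.095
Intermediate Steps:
R = 20 (R = -4 + (½)*48 = -4 + 24 = 20)
g(S, q) = -3*S
√(1832 + g(R, -7)) = √(1832 - 3*20) = √(1832 - 60) = √1772 = 2*√443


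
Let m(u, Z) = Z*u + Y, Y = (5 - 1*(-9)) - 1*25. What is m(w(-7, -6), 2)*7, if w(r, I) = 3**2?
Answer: 49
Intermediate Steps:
Y = -11 (Y = (5 + 9) - 25 = 14 - 25 = -11)
w(r, I) = 9
m(u, Z) = -11 + Z*u (m(u, Z) = Z*u - 11 = -11 + Z*u)
m(w(-7, -6), 2)*7 = (-11 + 2*9)*7 = (-11 + 18)*7 = 7*7 = 49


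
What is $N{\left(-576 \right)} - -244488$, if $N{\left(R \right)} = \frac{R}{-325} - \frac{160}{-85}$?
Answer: $\frac{1350816392}{5525} \approx 2.4449 \cdot 10^{5}$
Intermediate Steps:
$N{\left(R \right)} = \frac{32}{17} - \frac{R}{325}$ ($N{\left(R \right)} = R \left(- \frac{1}{325}\right) - - \frac{32}{17} = - \frac{R}{325} + \frac{32}{17} = \frac{32}{17} - \frac{R}{325}$)
$N{\left(-576 \right)} - -244488 = \left(\frac{32}{17} - - \frac{576}{325}\right) - -244488 = \left(\frac{32}{17} + \frac{576}{325}\right) + 244488 = \frac{20192}{5525} + 244488 = \frac{1350816392}{5525}$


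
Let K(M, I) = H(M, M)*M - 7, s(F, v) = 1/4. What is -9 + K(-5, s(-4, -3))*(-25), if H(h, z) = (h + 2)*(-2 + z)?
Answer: 2791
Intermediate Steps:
H(h, z) = (-2 + z)*(2 + h) (H(h, z) = (2 + h)*(-2 + z) = (-2 + z)*(2 + h))
s(F, v) = 1/4 (s(F, v) = 1*(1/4) = 1/4)
K(M, I) = -7 + M*(-4 + M**2) (K(M, I) = (-4 - 2*M + 2*M + M*M)*M - 7 = (-4 - 2*M + 2*M + M**2)*M - 7 = (-4 + M**2)*M - 7 = M*(-4 + M**2) - 7 = -7 + M*(-4 + M**2))
-9 + K(-5, s(-4, -3))*(-25) = -9 + (-7 - 5*(-4 + (-5)**2))*(-25) = -9 + (-7 - 5*(-4 + 25))*(-25) = -9 + (-7 - 5*21)*(-25) = -9 + (-7 - 105)*(-25) = -9 - 112*(-25) = -9 + 2800 = 2791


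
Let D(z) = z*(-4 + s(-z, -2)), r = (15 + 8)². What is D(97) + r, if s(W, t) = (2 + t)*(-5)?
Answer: 141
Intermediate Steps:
r = 529 (r = 23² = 529)
s(W, t) = -10 - 5*t
D(z) = -4*z (D(z) = z*(-4 + (-10 - 5*(-2))) = z*(-4 + (-10 + 10)) = z*(-4 + 0) = z*(-4) = -4*z)
D(97) + r = -4*97 + 529 = -388 + 529 = 141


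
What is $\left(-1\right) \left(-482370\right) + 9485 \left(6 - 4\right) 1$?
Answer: $501340$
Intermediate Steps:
$\left(-1\right) \left(-482370\right) + 9485 \left(6 - 4\right) 1 = 482370 + 9485 \cdot 2 \cdot 1 = 482370 + 9485 \cdot 2 = 482370 + 18970 = 501340$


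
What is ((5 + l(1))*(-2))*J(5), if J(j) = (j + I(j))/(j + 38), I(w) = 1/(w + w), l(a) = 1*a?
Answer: -306/215 ≈ -1.4233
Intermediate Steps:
l(a) = a
I(w) = 1/(2*w)
J(j) = (j + 1/(2*j))/(38 + j) (J(j) = (j + 1/(2*j))/(j + 38) = (j + 1/(2*j))/(38 + j))
((5 + l(1))*(-2))*J(5) = ((5 + 1)*(-2))*((1/2 + 5**2)/(5*(38 + 5))) = (6*(-2))*((1/5)*(1/2 + 25)/43) = -12*51/(5*43*2) = -12*51/430 = -306/215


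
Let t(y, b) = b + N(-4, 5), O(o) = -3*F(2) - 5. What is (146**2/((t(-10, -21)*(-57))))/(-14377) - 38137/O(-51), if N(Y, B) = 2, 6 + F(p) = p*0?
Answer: -593804464975/202413783 ≈ -2933.6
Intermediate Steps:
F(p) = -6 (F(p) = -6 + p*0 = -6 + 0 = -6)
O(o) = 13 (O(o) = -3*(-6) - 5 = 18 - 5 = 13)
t(y, b) = 2 + b (t(y, b) = b + 2 = 2 + b)
(146**2/((t(-10, -21)*(-57))))/(-14377) - 38137/O(-51) = (146**2/(((2 - 21)*(-57))))/(-14377) - 38137/13 = (21316/((-19*(-57))))*(-1/14377) - 38137*1/13 = (21316/1083)*(-1/14377) - 38137/13 = -21316/15570291 - 38137/13 = -593804464975/202413783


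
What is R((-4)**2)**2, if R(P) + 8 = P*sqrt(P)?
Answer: 3136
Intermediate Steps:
R(P) = -8 + P**(3/2) (R(P) = -8 + P*sqrt(P) = -8 + P**(3/2))
R((-4)**2)**2 = (-8 + ((-4)**2)**(3/2))**2 = (-8 + 16**(3/2))**2 = (-8 + 64)**2 = 56**2 = 3136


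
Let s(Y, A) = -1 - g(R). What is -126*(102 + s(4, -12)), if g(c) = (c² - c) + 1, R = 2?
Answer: -12348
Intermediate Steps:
g(c) = 1 + c² - c
s(Y, A) = -4 (s(Y, A) = -1 - (1 + 2² - 1*2) = -1 - (1 + 4 - 2) = -1 - 1*3 = -1 - 3 = -4)
-126*(102 + s(4, -12)) = -126*(102 - 4) = -126*98 = -12348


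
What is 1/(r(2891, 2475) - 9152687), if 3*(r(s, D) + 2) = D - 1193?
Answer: -3/27456785 ≈ -1.0926e-7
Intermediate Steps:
r(s, D) = -1199/3 + D/3 (r(s, D) = -2 + (D - 1193)/3 = -2 + (-1193 + D)/3 = -2 + (-1193/3 + D/3) = -1199/3 + D/3)
1/(r(2891, 2475) - 9152687) = 1/((-1199/3 + (⅓)*2475) - 9152687) = 1/((-1199/3 + 825) - 9152687) = 1/(1276/3 - 9152687) = 1/(-27456785/3) = -3/27456785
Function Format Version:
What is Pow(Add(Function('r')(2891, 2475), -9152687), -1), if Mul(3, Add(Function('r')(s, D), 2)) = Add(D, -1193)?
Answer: Rational(-3, 27456785) ≈ -1.0926e-7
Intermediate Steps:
Function('r')(s, D) = Add(Rational(-1199, 3), Mul(Rational(1, 3), D)) (Function('r')(s, D) = Add(-2, Mul(Rational(1, 3), Add(D, -1193))) = Add(-2, Mul(Rational(1, 3), Add(-1193, D))) = Add(-2, Add(Rational(-1193, 3), Mul(Rational(1, 3), D))) = Add(Rational(-1199, 3), Mul(Rational(1, 3), D)))
Pow(Add(Function('r')(2891, 2475), -9152687), -1) = Pow(Add(Add(Rational(-1199, 3), Mul(Rational(1, 3), 2475)), -9152687), -1) = Pow(Add(Add(Rational(-1199, 3), 825), -9152687), -1) = Pow(Add(Rational(1276, 3), -9152687), -1) = Pow(Rational(-27456785, 3), -1) = Rational(-3, 27456785)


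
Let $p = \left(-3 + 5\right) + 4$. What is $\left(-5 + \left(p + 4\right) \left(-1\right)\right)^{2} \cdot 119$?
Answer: $26775$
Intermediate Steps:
$p = 6$ ($p = 2 + 4 = 6$)
$\left(-5 + \left(p + 4\right) \left(-1\right)\right)^{2} \cdot 119 = \left(-5 + \left(6 + 4\right) \left(-1\right)\right)^{2} \cdot 119 = \left(-5 + 10 \left(-1\right)\right)^{2} \cdot 119 = \left(-5 - 10\right)^{2} \cdot 119 = \left(-15\right)^{2} \cdot 119 = 225 \cdot 119 = 26775$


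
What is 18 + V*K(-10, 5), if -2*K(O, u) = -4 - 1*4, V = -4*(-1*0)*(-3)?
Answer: 18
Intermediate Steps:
V = 0 (V = -0*(-3) = -4*0 = 0)
K(O, u) = 4 (K(O, u) = -(-4 - 1*4)/2 = -(-4 - 4)/2 = -1/2*(-8) = 4)
18 + V*K(-10, 5) = 18 + 0*4 = 18 + 0 = 18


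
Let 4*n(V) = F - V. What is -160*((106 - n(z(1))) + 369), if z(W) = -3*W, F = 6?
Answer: -75640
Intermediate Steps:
n(V) = 3/2 - V/4 (n(V) = (6 - V)/4 = 3/2 - V/4)
-160*((106 - n(z(1))) + 369) = -160*((106 - (3/2 - (-3)/4)) + 369) = -160*((106 - (3/2 - 1/4*(-3))) + 369) = -160*((106 - (3/2 + 3/4)) + 369) = -160*((106 - 1*9/4) + 369) = -160*((106 - 9/4) + 369) = -160*(415/4 + 369) = -160*1891/4 = -75640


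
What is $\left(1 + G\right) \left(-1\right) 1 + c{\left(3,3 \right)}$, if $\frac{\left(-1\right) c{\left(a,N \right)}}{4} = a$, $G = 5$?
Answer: $-18$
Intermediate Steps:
$c{\left(a,N \right)} = - 4 a$
$\left(1 + G\right) \left(-1\right) 1 + c{\left(3,3 \right)} = \left(1 + 5\right) \left(-1\right) 1 - 12 = 6 \left(-1\right) 1 - 12 = \left(-6\right) 1 - 12 = -6 - 12 = -18$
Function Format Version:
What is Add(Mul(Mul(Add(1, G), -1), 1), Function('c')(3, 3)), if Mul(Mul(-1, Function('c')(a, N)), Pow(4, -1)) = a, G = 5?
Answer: -18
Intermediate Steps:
Function('c')(a, N) = Mul(-4, a)
Add(Mul(Mul(Add(1, G), -1), 1), Function('c')(3, 3)) = Add(Mul(Mul(Add(1, 5), -1), 1), Mul(-4, 3)) = Add(Mul(Mul(6, -1), 1), -12) = Add(Mul(-6, 1), -12) = Add(-6, -12) = -18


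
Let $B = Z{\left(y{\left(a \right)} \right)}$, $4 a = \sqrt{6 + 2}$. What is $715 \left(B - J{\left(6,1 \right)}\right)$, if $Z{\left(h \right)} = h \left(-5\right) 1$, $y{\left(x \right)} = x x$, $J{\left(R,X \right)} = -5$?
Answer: $\frac{3575}{2} \approx 1787.5$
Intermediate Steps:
$a = \frac{\sqrt{2}}{2}$ ($a = \frac{\sqrt{6 + 2}}{4} = \frac{\sqrt{8}}{4} = \frac{2 \sqrt{2}}{4} = \frac{\sqrt{2}}{2} \approx 0.70711$)
$y{\left(x \right)} = x^{2}$
$Z{\left(h \right)} = - 5 h$ ($Z{\left(h \right)} = - 5 h 1 = - 5 h$)
$B = - \frac{5}{2}$ ($B = - 5 \left(\frac{\sqrt{2}}{2}\right)^{2} = \left(-5\right) \frac{1}{2} = - \frac{5}{2} \approx -2.5$)
$715 \left(B - J{\left(6,1 \right)}\right) = 715 \left(- \frac{5}{2} - -5\right) = 715 \left(- \frac{5}{2} + 5\right) = 715 \cdot \frac{5}{2} = \frac{3575}{2}$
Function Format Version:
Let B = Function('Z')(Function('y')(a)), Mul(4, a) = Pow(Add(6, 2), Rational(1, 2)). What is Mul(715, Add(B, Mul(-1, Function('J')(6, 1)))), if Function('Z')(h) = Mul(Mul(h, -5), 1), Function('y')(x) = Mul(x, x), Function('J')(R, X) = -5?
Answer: Rational(3575, 2) ≈ 1787.5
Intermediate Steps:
a = Mul(Rational(1, 2), Pow(2, Rational(1, 2))) (a = Mul(Rational(1, 4), Pow(Add(6, 2), Rational(1, 2))) = Mul(Rational(1, 4), Pow(8, Rational(1, 2))) = Mul(Rational(1, 4), Mul(2, Pow(2, Rational(1, 2)))) = Mul(Rational(1, 2), Pow(2, Rational(1, 2))) ≈ 0.70711)
Function('y')(x) = Pow(x, 2)
Function('Z')(h) = Mul(-5, h) (Function('Z')(h) = Mul(Mul(-5, h), 1) = Mul(-5, h))
B = Rational(-5, 2) (B = Mul(-5, Pow(Mul(Rational(1, 2), Pow(2, Rational(1, 2))), 2)) = Mul(-5, Rational(1, 2)) = Rational(-5, 2) ≈ -2.5000)
Mul(715, Add(B, Mul(-1, Function('J')(6, 1)))) = Mul(715, Add(Rational(-5, 2), Mul(-1, -5))) = Mul(715, Add(Rational(-5, 2), 5)) = Mul(715, Rational(5, 2)) = Rational(3575, 2)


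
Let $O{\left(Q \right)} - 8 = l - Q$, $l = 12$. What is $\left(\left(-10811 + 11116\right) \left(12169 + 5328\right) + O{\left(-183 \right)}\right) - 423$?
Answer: $5336365$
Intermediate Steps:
$O{\left(Q \right)} = 20 - Q$ ($O{\left(Q \right)} = 8 - \left(-12 + Q\right) = 20 - Q$)
$\left(\left(-10811 + 11116\right) \left(12169 + 5328\right) + O{\left(-183 \right)}\right) - 423 = \left(\left(-10811 + 11116\right) \left(12169 + 5328\right) + \left(20 - -183\right)\right) - 423 = \left(305 \cdot 17497 + \left(20 + 183\right)\right) - 423 = \left(5336585 + 203\right) - 423 = 5336788 - 423 = 5336365$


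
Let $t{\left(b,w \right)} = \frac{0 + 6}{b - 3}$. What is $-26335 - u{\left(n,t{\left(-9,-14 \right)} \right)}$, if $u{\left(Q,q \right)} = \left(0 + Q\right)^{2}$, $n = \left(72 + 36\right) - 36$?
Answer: $-31519$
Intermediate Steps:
$n = 72$ ($n = 108 - 36 = 72$)
$t{\left(b,w \right)} = \frac{6}{-3 + b}$
$u{\left(Q,q \right)} = Q^{2}$
$-26335 - u{\left(n,t{\left(-9,-14 \right)} \right)} = -26335 - 72^{2} = -26335 - 5184 = -31519$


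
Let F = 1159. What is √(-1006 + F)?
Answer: 3*√17 ≈ 12.369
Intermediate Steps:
√(-1006 + F) = √(-1006 + 1159) = √153 = 3*√17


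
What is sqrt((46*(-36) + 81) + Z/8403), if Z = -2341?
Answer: I*sqrt(111231065598)/8403 ≈ 39.69*I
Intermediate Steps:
sqrt((46*(-36) + 81) + Z/8403) = sqrt((46*(-36) + 81) - 2341/8403) = sqrt((-1656 + 81) - 2341*1/8403) = sqrt(-1575 - 2341/8403) = sqrt(-13237066/8403) = I*sqrt(111231065598)/8403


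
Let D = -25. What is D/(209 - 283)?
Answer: 25/74 ≈ 0.33784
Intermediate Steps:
D/(209 - 283) = -25/(209 - 283) = -25/(-74) = -1/74*(-25) = 25/74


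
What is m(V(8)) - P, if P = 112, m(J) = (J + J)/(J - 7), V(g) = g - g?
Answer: -112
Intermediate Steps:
V(g) = 0
m(J) = 2*J/(-7 + J) (m(J) = (2*J)/(-7 + J) = 2*J/(-7 + J))
m(V(8)) - P = 2*0/(-7 + 0) - 1*112 = 2*0/(-7) - 112 = 2*0*(-1/7) - 112 = 0 - 112 = -112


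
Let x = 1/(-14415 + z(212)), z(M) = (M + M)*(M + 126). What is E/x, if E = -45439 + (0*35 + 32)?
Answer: -5852826079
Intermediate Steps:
z(M) = 2*M*(126 + M) (z(M) = (2*M)*(126 + M) = 2*M*(126 + M))
E = -45407 (E = -45439 + (0 + 32) = -45439 + 32 = -45407)
x = 1/128897 (x = 1/(-14415 + 2*212*(126 + 212)) = 1/(-14415 + 2*212*338) = 1/(-14415 + 143312) = 1/128897 ≈ 7.7581e-6)
E/x = -45407/1/128897 = -45407*128897 = -5852826079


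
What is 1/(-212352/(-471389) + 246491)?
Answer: 471389/116193358351 ≈ 4.0569e-6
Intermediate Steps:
1/(-212352/(-471389) + 246491) = 1/(-212352*(-1/471389) + 246491) = 1/(212352/471389 + 246491) = 1/(116193358351/471389) = 471389/116193358351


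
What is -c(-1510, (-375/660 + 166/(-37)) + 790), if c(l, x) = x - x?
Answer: 0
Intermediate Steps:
c(l, x) = 0
-c(-1510, (-375/660 + 166/(-37)) + 790) = -1*0 = 0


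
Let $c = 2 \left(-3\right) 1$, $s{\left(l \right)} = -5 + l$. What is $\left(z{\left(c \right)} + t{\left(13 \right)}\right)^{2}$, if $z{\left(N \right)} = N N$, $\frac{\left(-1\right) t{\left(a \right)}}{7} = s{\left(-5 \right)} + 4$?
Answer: $6084$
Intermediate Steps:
$t{\left(a \right)} = 42$ ($t{\left(a \right)} = - 7 \left(\left(-5 - 5\right) + 4\right) = - 7 \left(-10 + 4\right) = \left(-7\right) \left(-6\right) = 42$)
$c = -6$ ($c = \left(-6\right) 1 = -6$)
$z{\left(N \right)} = N^{2}$
$\left(z{\left(c \right)} + t{\left(13 \right)}\right)^{2} = \left(\left(-6\right)^{2} + 42\right)^{2} = \left(36 + 42\right)^{2} = 78^{2} = 6084$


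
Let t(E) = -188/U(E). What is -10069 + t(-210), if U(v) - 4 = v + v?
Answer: -1047129/104 ≈ -10069.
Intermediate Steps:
U(v) = 4 + 2*v (U(v) = 4 + (v + v) = 4 + 2*v)
t(E) = -188/(4 + 2*E)
-10069 + t(-210) = -10069 - 94/(2 - 210) = -10069 - 94/(-208) = -10069 - 94*(-1/208) = -10069 + 47/104 = -1047129/104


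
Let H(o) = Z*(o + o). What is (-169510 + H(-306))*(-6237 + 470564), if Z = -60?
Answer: -61657982330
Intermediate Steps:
H(o) = -120*o (H(o) = -60*(o + o) = -120*o)
(-169510 + H(-306))*(-6237 + 470564) = (-169510 - 120*(-306))*(-6237 + 470564) = (-169510 + 36720)*464327 = -132790*464327 = -61657982330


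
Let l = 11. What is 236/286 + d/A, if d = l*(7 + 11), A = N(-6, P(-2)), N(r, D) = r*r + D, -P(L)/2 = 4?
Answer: 15809/2002 ≈ 7.8966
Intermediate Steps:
P(L) = -8 (P(L) = -2*4 = -8)
N(r, D) = D + r**2 (N(r, D) = r**2 + D = D + r**2)
A = 28 (A = -8 + (-6)**2 = -8 + 36 = 28)
d = 198 (d = 11*(7 + 11) = 11*18 = 198)
236/286 + d/A = 236/286 + 198/28 = 236*(1/286) + 198*(1/28) = 118/143 + 99/14 = 15809/2002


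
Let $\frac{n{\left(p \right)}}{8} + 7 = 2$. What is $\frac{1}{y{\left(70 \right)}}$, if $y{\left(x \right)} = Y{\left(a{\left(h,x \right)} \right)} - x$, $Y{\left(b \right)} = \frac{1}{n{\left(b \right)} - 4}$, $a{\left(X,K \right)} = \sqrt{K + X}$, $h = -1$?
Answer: $- \frac{44}{3081} \approx -0.014281$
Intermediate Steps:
$n{\left(p \right)} = -40$ ($n{\left(p \right)} = -56 + 8 \cdot 2 = -56 + 16 = -40$)
$Y{\left(b \right)} = - \frac{1}{44}$ ($Y{\left(b \right)} = \frac{1}{-40 - 4} = \frac{1}{-44} = - \frac{1}{44}$)
$y{\left(x \right)} = - \frac{1}{44} - x$
$\frac{1}{y{\left(70 \right)}} = \frac{1}{- \frac{1}{44} - 70} = \frac{1}{- \frac{3081}{44}} = - \frac{44}{3081}$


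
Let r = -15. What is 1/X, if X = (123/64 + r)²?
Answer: 4096/700569 ≈ 0.0058467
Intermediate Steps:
X = 700569/4096 (X = (123/64 - 15)² = (-837/64)² = 700569/4096 ≈ 171.04)
1/X = 1/(700569/4096) = 4096/700569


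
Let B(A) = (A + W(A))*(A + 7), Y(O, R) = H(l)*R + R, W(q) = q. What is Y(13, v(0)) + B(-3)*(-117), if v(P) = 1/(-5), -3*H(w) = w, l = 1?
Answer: 42118/15 ≈ 2807.9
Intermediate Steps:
H(w) = -w/3
v(P) = -1/5
Y(O, R) = 2*R/3 (Y(O, R) = (-1/3*1)*R + R = -R/3 + R = 2*R/3)
B(A) = 2*A*(7 + A) (B(A) = (A + A)*(A + 7) = (2*A)*(7 + A) = 2*A*(7 + A))
Y(13, v(0)) + B(-3)*(-117) = (2/3)*(-1/5) + (2*(-3)*(7 - 3))*(-117) = -2/15 + (2*(-3)*4)*(-117) = -2/15 - 24*(-117) = -2/15 + 2808 = 42118/15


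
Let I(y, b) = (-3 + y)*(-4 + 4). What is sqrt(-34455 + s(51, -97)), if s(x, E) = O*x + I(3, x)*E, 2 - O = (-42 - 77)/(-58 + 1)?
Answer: I*sqrt(12439870)/19 ≈ 185.63*I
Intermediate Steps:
O = -5/57 (O = 2 - (-42 - 77)/(-58 + 1) = 2 - (-119)/(-57) = 2 - (-119)*(-1)/57 = 2 - 1*119/57 = 2 - 119/57 = -5/57 ≈ -0.087719)
I(y, b) = 0 (I(y, b) = (-3 + y)*0 = 0)
s(x, E) = -5*x/57 (s(x, E) = -5*x/57 + 0*E = -5*x/57 + 0 = -5*x/57)
sqrt(-34455 + s(51, -97)) = sqrt(-34455 - 5/57*51) = sqrt(-34455 - 85/19) = sqrt(-654730/19) = I*sqrt(12439870)/19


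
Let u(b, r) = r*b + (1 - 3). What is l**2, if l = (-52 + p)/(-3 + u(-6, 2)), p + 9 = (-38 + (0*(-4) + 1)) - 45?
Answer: 20449/289 ≈ 70.758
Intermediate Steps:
u(b, r) = -2 + b*r (u(b, r) = b*r - 2 = -2 + b*r)
p = -91 (p = -9 + ((-38 + (0*(-4) + 1)) - 45) = -9 + ((-38 + (0 + 1)) - 45) = -9 + ((-38 + 1) - 45) = -9 + (-37 - 45) = -9 - 82 = -91)
l = 143/17 (l = (-52 - 91)/(-3 + (-2 - 6*2)) = -143/(-3 + (-2 - 12)) = -143/(-3 - 14) = -143/(-17) = -143*(-1/17) = 143/17 ≈ 8.4118)
l**2 = (143/17)**2 = 20449/289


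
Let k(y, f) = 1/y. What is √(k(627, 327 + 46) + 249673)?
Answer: 2*√24538424361/627 ≈ 499.67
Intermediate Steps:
√(k(627, 327 + 46) + 249673) = √(1/627 + 249673) = √(156544972/627) = 2*√24538424361/627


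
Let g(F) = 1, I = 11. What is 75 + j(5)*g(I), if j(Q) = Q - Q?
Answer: 75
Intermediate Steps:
j(Q) = 0
75 + j(5)*g(I) = 75 + 0*1 = 75 + 0 = 75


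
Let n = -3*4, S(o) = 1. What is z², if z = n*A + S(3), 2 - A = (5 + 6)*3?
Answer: 139129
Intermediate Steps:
A = -31 (A = 2 - (5 + 6)*3 = 2 - 11*3 = 2 - 1*33 = 2 - 33 = -31)
n = -12
z = 373 (z = -12*(-31) + 1 = 372 + 1 = 373)
z² = 373² = 139129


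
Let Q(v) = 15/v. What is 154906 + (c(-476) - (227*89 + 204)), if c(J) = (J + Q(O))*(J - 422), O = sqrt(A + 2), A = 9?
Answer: 561947 - 13470*sqrt(11)/11 ≈ 5.5789e+5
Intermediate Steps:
O = sqrt(11) (O = sqrt(9 + 2) = sqrt(11) ≈ 3.3166)
c(J) = (-422 + J)*(J + 15*sqrt(11)/11) (c(J) = (J + 15/(sqrt(11)))*(J - 422) = (J + 15*(sqrt(11)/11))*(-422 + J) = (J + 15*sqrt(11)/11)*(-422 + J) = (-422 + J)*(J + 15*sqrt(11)/11))
154906 + (c(-476) - (227*89 + 204)) = 154906 + (((-476)**2 - 422*(-476) - 6330*sqrt(11)/11 + (15/11)*(-476)*sqrt(11)) - (227*89 + 204)) = 154906 + ((226576 + 200872 - 6330*sqrt(11)/11 - 7140*sqrt(11)/11) - (20203 + 204)) = 154906 + ((427448 - 13470*sqrt(11)/11) - 1*20407) = 154906 + ((427448 - 13470*sqrt(11)/11) - 20407) = 154906 + (407041 - 13470*sqrt(11)/11) = 561947 - 13470*sqrt(11)/11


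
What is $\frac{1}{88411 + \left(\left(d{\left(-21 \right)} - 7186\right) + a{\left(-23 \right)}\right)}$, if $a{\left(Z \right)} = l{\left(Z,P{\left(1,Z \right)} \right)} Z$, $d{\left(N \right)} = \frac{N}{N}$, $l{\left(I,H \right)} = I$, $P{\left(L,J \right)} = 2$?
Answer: $\frac{1}{81755} \approx 1.2232 \cdot 10^{-5}$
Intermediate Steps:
$d{\left(N \right)} = 1$
$a{\left(Z \right)} = Z^{2}$ ($a{\left(Z \right)} = Z Z = Z^{2}$)
$\frac{1}{88411 + \left(\left(d{\left(-21 \right)} - 7186\right) + a{\left(-23 \right)}\right)} = \frac{1}{88411 + \left(\left(1 - 7186\right) + \left(-23\right)^{2}\right)} = \frac{1}{88411 + \left(\left(1 - 7186\right) + 529\right)} = \frac{1}{88411 + \left(-7185 + 529\right)} = \frac{1}{88411 - 6656} = \frac{1}{81755}$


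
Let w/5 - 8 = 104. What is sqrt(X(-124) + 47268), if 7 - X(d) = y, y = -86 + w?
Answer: sqrt(46801) ≈ 216.34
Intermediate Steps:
w = 560 (w = 40 + 5*104 = 40 + 520 = 560)
y = 474 (y = -86 + 560 = 474)
X(d) = -467 (X(d) = 7 - 1*474 = 7 - 474 = -467)
sqrt(X(-124) + 47268) = sqrt(-467 + 47268) = sqrt(46801)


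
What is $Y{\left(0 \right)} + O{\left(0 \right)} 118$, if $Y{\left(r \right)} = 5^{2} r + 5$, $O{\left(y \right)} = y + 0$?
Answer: $5$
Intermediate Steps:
$O{\left(y \right)} = y$
$Y{\left(r \right)} = 5 + 25 r$ ($Y{\left(r \right)} = 25 r + 5 = 5 + 25 r$)
$Y{\left(0 \right)} + O{\left(0 \right)} 118 = \left(5 + 25 \cdot 0\right) + 0 \cdot 118 = \left(5 + 0\right) + 0 = 5 + 0 = 5$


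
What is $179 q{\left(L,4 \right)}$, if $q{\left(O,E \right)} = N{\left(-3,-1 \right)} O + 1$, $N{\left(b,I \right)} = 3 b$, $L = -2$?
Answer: $3401$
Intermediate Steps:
$q{\left(O,E \right)} = 1 - 9 O$ ($q{\left(O,E \right)} = 3 \left(-3\right) O + 1 = - 9 O + 1 = 1 - 9 O$)
$179 q{\left(L,4 \right)} = 179 \left(1 - -18\right) = 179 \left(1 + 18\right) = 179 \cdot 19 = 3401$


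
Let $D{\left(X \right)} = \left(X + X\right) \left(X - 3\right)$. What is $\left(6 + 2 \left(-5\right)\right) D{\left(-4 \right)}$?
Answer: $-224$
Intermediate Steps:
$D{\left(X \right)} = 2 X \left(-3 + X\right)$
$\left(6 + 2 \left(-5\right)\right) D{\left(-4 \right)} = \left(6 + 2 \left(-5\right)\right) 2 \left(-4\right) \left(-3 - 4\right) = \left(6 - 10\right) 2 \left(-4\right) \left(-7\right) = \left(-4\right) 56 = -224$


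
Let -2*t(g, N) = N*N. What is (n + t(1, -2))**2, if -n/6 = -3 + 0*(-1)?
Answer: 256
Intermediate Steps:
t(g, N) = -N**2/2 (t(g, N) = -N*N/2 = -N**2/2)
n = 18 (n = -6*(-3 + 0*(-1)) = -6*(-3 + 0) = -6*(-3) = 18)
(n + t(1, -2))**2 = (18 - 1/2*(-2)**2)**2 = (18 - 1/2*4)**2 = (18 - 2)**2 = 16**2 = 256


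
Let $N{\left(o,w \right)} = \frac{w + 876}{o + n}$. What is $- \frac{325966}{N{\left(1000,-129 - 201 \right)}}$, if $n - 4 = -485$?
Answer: $- \frac{28196059}{91} \approx -3.0985 \cdot 10^{5}$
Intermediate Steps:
$n = -481$ ($n = 4 - 485 = -481$)
$N{\left(o,w \right)} = \frac{876 + w}{-481 + o}$ ($N{\left(o,w \right)} = \frac{w + 876}{o - 481} = \frac{876 + w}{-481 + o}$)
$- \frac{325966}{N{\left(1000,-129 - 201 \right)}} = - \frac{325966}{\frac{1}{-481 + 1000} \left(876 - 330\right)} = - \frac{325966}{\frac{1}{519} \left(876 - 330\right)} = - \frac{325966}{\frac{1}{519} \cdot 546} = - \frac{325966}{\frac{182}{173}} = \left(-325966\right) \frac{173}{182} = - \frac{28196059}{91}$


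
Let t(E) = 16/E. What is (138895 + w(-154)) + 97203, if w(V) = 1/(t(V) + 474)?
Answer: 8615216097/36490 ≈ 2.3610e+5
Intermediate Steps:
w(V) = 1/(474 + 16/V) (w(V) = 1/(16/V + 474) = 1/(474 + 16/V))
(138895 + w(-154)) + 97203 = (138895 + (½)*(-154)/(8 + 237*(-154))) + 97203 = (138895 + (½)*(-154)/(8 - 36498)) + 97203 = (138895 + (½)*(-154)/(-36490)) + 97203 = (138895 + (½)*(-154)*(-1/36490)) + 97203 = (138895 + 77/36490) + 97203 = 5068278627/36490 + 97203 = 8615216097/36490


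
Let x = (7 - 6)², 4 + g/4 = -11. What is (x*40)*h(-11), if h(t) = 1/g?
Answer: -⅔ ≈ -0.66667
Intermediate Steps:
g = -60 (g = -16 + 4*(-11) = -16 - 44 = -60)
x = 1 (x = 1² = 1)
h(t) = -1/60 (h(t) = 1/(-60) = -1/60)
(x*40)*h(-11) = (1*40)*(-1/60) = 40*(-1/60) = -⅔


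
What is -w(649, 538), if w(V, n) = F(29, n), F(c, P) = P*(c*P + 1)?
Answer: -8394414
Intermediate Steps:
F(c, P) = P*(1 + P*c) (F(c, P) = P*(P*c + 1) = P*(1 + P*c))
w(V, n) = n*(1 + 29*n) (w(V, n) = n*(1 + n*29) = n*(1 + 29*n))
-w(649, 538) = -538*(1 + 29*538) = -538*(1 + 15602) = -538*15603 = -1*8394414 = -8394414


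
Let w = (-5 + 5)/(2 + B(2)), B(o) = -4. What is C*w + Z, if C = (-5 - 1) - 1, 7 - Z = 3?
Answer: 4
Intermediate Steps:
Z = 4 (Z = 7 - 1*3 = 7 - 3 = 4)
C = -7 (C = -6 - 1 = -7)
w = 0 (w = (-5 + 5)/(2 - 4) = 0/(-2) = 0*(-1/2) = 0)
C*w + Z = -7*0 + 4 = 0 + 4 = 4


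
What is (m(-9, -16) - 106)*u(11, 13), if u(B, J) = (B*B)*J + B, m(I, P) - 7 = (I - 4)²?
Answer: 110880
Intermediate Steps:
m(I, P) = 7 + (-4 + I)² (m(I, P) = 7 + (I - 4)² = 7 + (-4 + I)²)
u(B, J) = B + J*B² (u(B, J) = B²*J + B = J*B² + B = B + J*B²)
(m(-9, -16) - 106)*u(11, 13) = ((7 + (-4 - 9)²) - 106)*(11*(1 + 11*13)) = ((7 + (-13)²) - 106)*(11*(1 + 143)) = ((7 + 169) - 106)*(11*144) = (176 - 106)*1584 = 70*1584 = 110880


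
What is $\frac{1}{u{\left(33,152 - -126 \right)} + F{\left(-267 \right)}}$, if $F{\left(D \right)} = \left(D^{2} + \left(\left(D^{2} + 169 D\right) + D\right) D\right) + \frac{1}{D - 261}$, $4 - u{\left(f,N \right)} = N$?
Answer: $- \frac{528}{3613641505} \approx -1.4611 \cdot 10^{-7}$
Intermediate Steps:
$u{\left(f,N \right)} = 4 - N$
$F{\left(D \right)} = D^{2} + \frac{1}{-261 + D} + D \left(D^{2} + 170 D\right)$ ($F{\left(D \right)} = \left(D^{2} + \left(D^{2} + 170 D\right) D\right) + \frac{1}{-261 + D} = \left(D^{2} + D \left(D^{2} + 170 D\right)\right) + \frac{1}{-261 + D} = D^{2} + \frac{1}{-261 + D} + D \left(D^{2} + 170 D\right)$)
$\frac{1}{u{\left(33,152 - -126 \right)} + F{\left(-267 \right)}} = \frac{1}{\left(4 - \left(152 - -126\right)\right) + \frac{1 + \left(-267\right)^{4} - 44631 \left(-267\right)^{2} - 90 \left(-267\right)^{3}}{-261 - 267}} = \frac{1}{\left(4 - \left(152 + 126\right)\right) + \frac{1 + 5082121521 - 3181699359 - -1713074670}{-528}} = \frac{1}{\left(4 - 278\right) - \frac{1 + 5082121521 - 3181699359 + 1713074670}{528}} = \frac{1}{\left(4 - 278\right) - \frac{3613496833}{528}} = \frac{1}{-274 - \frac{3613496833}{528}} = \frac{1}{- \frac{3613641505}{528}} = - \frac{528}{3613641505}$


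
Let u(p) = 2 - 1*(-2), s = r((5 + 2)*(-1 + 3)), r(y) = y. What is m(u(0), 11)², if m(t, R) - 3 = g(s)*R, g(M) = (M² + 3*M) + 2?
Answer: 6985449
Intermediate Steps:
s = 14 (s = (5 + 2)*(-1 + 3) = 7*2 = 14)
u(p) = 4 (u(p) = 2 + 2 = 4)
g(M) = 2 + M² + 3*M
m(t, R) = 3 + 240*R (m(t, R) = 3 + (2 + 14² + 3*14)*R = 3 + (2 + 196 + 42)*R = 3 + 240*R)
m(u(0), 11)² = (3 + 240*11)² = (3 + 2640)² = 2643² = 6985449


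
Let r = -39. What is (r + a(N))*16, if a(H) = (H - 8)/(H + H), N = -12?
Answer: -1832/3 ≈ -610.67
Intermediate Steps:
a(H) = (-8 + H)/(2*H) (a(H) = (-8 + H)/((2*H)) = (-8 + H)*(1/(2*H)) = (-8 + H)/(2*H))
(r + a(N))*16 = (-39 + (1/2)*(-8 - 12)/(-12))*16 = (-39 + (1/2)*(-1/12)*(-20))*16 = (-39 + 5/6)*16 = -229/6*16 = -1832/3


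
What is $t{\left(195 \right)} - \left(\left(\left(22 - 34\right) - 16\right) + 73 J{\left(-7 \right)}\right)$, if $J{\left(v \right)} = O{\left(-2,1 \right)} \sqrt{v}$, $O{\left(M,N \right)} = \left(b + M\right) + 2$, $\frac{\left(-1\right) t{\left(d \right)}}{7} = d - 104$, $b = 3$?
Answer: $-609 - 219 i \sqrt{7} \approx -609.0 - 579.42 i$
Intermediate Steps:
$t{\left(d \right)} = 728 - 7 d$ ($t{\left(d \right)} = - 7 \left(d - 104\right) = - 7 \left(-104 + d\right) = 728 - 7 d$)
$O{\left(M,N \right)} = 5 + M$ ($O{\left(M,N \right)} = \left(3 + M\right) + 2 = 5 + M$)
$J{\left(v \right)} = 3 \sqrt{v}$ ($J{\left(v \right)} = \left(5 - 2\right) \sqrt{v} = 3 \sqrt{v}$)
$t{\left(195 \right)} - \left(\left(\left(22 - 34\right) - 16\right) + 73 J{\left(-7 \right)}\right) = \left(728 - 1365\right) - \left(\left(\left(22 - 34\right) - 16\right) + 73 \cdot 3 \sqrt{-7}\right) = \left(728 - 1365\right) - \left(\left(-12 - 16\right) + 73 \cdot 3 i \sqrt{7}\right) = -637 - \left(-28 + 73 \cdot 3 i \sqrt{7}\right) = -637 - \left(-28 + 219 i \sqrt{7}\right) = -637 + \left(28 - 219 i \sqrt{7}\right) = -609 - 219 i \sqrt{7}$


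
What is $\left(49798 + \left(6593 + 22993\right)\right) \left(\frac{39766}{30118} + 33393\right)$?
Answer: $\frac{39921028396880}{15059} \approx 2.651 \cdot 10^{9}$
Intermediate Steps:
$\left(49798 + \left(6593 + 22993\right)\right) \left(\frac{39766}{30118} + 33393\right) = \left(49798 + 29586\right) \left(39766 \cdot \frac{1}{30118} + 33393\right) = 79384 \left(\frac{19883}{15059} + 33393\right) = 79384 \cdot \frac{502885070}{15059} = \frac{39921028396880}{15059}$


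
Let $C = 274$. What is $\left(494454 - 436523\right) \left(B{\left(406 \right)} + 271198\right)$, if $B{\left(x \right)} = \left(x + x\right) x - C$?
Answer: $34793126876$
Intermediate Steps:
$B{\left(x \right)} = -274 + 2 x^{2}$ ($B{\left(x \right)} = \left(x + x\right) x - 274 = 2 x x - 274 = 2 x^{2} - 274 = -274 + 2 x^{2}$)
$\left(494454 - 436523\right) \left(B{\left(406 \right)} + 271198\right) = \left(494454 - 436523\right) \left(\left(-274 + 2 \cdot 406^{2}\right) + 271198\right) = 57931 \left(\left(-274 + 2 \cdot 164836\right) + 271198\right) = 57931 \left(\left(-274 + 329672\right) + 271198\right) = 57931 \left(329398 + 271198\right) = 57931 \cdot 600596 = 34793126876$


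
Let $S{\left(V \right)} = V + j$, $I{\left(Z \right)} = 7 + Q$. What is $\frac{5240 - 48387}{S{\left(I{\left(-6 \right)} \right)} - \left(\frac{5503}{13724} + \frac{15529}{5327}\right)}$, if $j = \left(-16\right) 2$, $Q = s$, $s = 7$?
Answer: $\frac{3154380002956}{1558373941} \approx 2024.1$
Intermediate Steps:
$Q = 7$
$j = -32$
$I{\left(Z \right)} = 14$ ($I{\left(Z \right)} = 7 + 7 = 14$)
$S{\left(V \right)} = -32 + V$ ($S{\left(V \right)} = V - 32 = -32 + V$)
$\frac{5240 - 48387}{S{\left(I{\left(-6 \right)} \right)} - \left(\frac{5503}{13724} + \frac{15529}{5327}\right)} = \frac{5240 - 48387}{\left(-32 + 14\right) - \left(\frac{5503}{13724} + \frac{15529}{5327}\right)} = - \frac{43147}{-18 - \frac{242434477}{73107748}} = - \frac{43147}{- \frac{1558373941}{73107748}} = \left(-43147\right) \left(- \frac{73107748}{1558373941}\right) = \frac{3154380002956}{1558373941}$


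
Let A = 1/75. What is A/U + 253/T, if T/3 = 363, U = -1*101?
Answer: 58042/249975 ≈ 0.23219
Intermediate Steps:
U = -101
A = 1/75 ≈ 0.013333
T = 1089 (T = 3*363 = 1089)
A/U + 253/T = (1/75)/(-101) + 253/1089 = (1/75)*(-1/101) + 253*(1/1089) = -1/7575 + 23/99 = 58042/249975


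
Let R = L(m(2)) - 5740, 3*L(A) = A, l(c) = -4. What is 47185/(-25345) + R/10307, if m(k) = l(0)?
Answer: -379109933/156738549 ≈ -2.4187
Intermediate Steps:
m(k) = -4
L(A) = A/3
R = -17224/3 (R = (⅓)*(-4) - 5740 = -4/3 - 5740 = -17224/3 ≈ -5741.3)
47185/(-25345) + R/10307 = 47185/(-25345) - 17224/3/10307 = 47185*(-1/25345) - 17224/3*1/10307 = -9437/5069 - 17224/30921 = -379109933/156738549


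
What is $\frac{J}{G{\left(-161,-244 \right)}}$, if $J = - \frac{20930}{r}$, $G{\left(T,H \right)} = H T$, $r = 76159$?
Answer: $- \frac{65}{9291398} \approx -6.9957 \cdot 10^{-6}$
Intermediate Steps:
$J = - \frac{20930}{76159} \approx -0.27482$
$\frac{J}{G{\left(-161,-244 \right)}} = - \frac{20930}{76159 \left(\left(-244\right) \left(-161\right)\right)} = - \frac{20930}{76159 \cdot 39284} = \left(- \frac{20930}{76159}\right) \frac{1}{39284} = - \frac{65}{9291398}$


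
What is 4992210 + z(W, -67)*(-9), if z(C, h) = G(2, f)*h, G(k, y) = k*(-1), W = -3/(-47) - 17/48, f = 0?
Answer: 4991004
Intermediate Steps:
W = -655/2256 (W = -3*(-1/47) - 17*1/48 = 3/47 - 17/48 = -655/2256 ≈ -0.29034)
G(k, y) = -k
z(C, h) = -2*h (z(C, h) = (-1*2)*h = -2*h)
4992210 + z(W, -67)*(-9) = 4992210 - 2*(-67)*(-9) = 4992210 + 134*(-9) = 4992210 - 1206 = 4991004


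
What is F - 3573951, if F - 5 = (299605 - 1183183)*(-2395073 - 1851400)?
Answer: 3752086546448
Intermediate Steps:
F = 3752090120399 (F = 5 + (299605 - 1183183)*(-2395073 - 1851400) = 5 - 883578*(-4246473) = 5 + 3752090120394 = 3752090120399)
F - 3573951 = 3752090120399 - 3573951 = 3752086546448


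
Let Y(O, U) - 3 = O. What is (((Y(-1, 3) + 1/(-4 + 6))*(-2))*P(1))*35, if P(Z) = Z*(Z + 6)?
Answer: -1225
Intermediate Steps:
Y(O, U) = 3 + O
P(Z) = Z*(6 + Z)
(((Y(-1, 3) + 1/(-4 + 6))*(-2))*P(1))*35 = ((((3 - 1) + 1/(-4 + 6))*(-2))*(1*(6 + 1)))*35 = (((2 + 1/2)*(-2))*(1*7))*35 = (((2 + ½)*(-2))*7)*35 = (((5/2)*(-2))*7)*35 = -5*7*35 = -35*35 = -1225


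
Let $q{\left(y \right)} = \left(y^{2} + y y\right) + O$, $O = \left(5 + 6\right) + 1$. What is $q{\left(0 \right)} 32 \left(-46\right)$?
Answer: $-17664$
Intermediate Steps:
$O = 12$ ($O = 11 + 1 = 12$)
$q{\left(y \right)} = 12 + 2 y^{2}$ ($q{\left(y \right)} = \left(y^{2} + y y\right) + 12 = \left(y^{2} + y^{2}\right) + 12 = 2 y^{2} + 12 = 12 + 2 y^{2}$)
$q{\left(0 \right)} 32 \left(-46\right) = \left(12 + 2 \cdot 0^{2}\right) 32 \left(-46\right) = \left(12 + 2 \cdot 0\right) 32 \left(-46\right) = \left(12 + 0\right) 32 \left(-46\right) = 12 \cdot 32 \left(-46\right) = 384 \left(-46\right) = -17664$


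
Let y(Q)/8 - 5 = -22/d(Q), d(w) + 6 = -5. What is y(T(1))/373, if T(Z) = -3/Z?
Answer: 56/373 ≈ 0.15013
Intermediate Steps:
d(w) = -11 (d(w) = -6 - 5 = -11)
y(Q) = 56 (y(Q) = 40 + 8*(-22/(-11)) = 40 + 8*(-22*(-1/11)) = 40 + 8*2 = 40 + 16 = 56)
y(T(1))/373 = 56/373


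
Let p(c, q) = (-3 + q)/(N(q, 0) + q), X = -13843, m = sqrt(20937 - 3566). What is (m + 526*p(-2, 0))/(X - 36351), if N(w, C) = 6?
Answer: 263/50194 - sqrt(17371)/50194 ≈ 0.0026139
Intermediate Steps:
m = sqrt(17371) ≈ 131.80
p(c, q) = (-3 + q)/(6 + q)
(m + 526*p(-2, 0))/(X - 36351) = (sqrt(17371) + 526*((-3 + 0)/(6 + 0)))/(-13843 - 36351) = (sqrt(17371) + 526*(-3/6))/(-50194) = (sqrt(17371) + 526*((1/6)*(-3)))*(-1/50194) = (sqrt(17371) + 526*(-1/2))*(-1/50194) = (sqrt(17371) - 263)*(-1/50194) = (-263 + sqrt(17371))*(-1/50194) = 263/50194 - sqrt(17371)/50194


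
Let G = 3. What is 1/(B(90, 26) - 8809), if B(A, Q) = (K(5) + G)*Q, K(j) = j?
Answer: -1/8601 ≈ -0.00011627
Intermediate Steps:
B(A, Q) = 8*Q (B(A, Q) = (5 + 3)*Q = 8*Q)
1/(B(90, 26) - 8809) = 1/(8*26 - 8809) = 1/(208 - 8809) = 1/(-8601) = -1/8601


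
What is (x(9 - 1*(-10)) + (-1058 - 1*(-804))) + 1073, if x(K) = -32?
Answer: 787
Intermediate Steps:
(x(9 - 1*(-10)) + (-1058 - 1*(-804))) + 1073 = (-32 + (-1058 - 1*(-804))) + 1073 = (-32 + (-1058 + 804)) + 1073 = (-32 - 254) + 1073 = -286 + 1073 = 787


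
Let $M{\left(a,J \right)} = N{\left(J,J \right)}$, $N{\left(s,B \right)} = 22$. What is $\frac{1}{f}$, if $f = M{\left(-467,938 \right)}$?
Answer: $\frac{1}{22} \approx 0.045455$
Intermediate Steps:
$M{\left(a,J \right)} = 22$
$f = 22$
$\frac{1}{f} = \frac{1}{22}$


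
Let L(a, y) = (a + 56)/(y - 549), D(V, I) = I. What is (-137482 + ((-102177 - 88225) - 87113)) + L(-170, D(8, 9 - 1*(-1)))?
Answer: -223683269/539 ≈ -4.1500e+5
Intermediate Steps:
L(a, y) = (56 + a)/(-549 + y)
(-137482 + ((-102177 - 88225) - 87113)) + L(-170, D(8, 9 - 1*(-1))) = (-137482 + ((-102177 - 88225) - 87113)) + (56 - 170)/(-549 + (9 - 1*(-1))) = (-137482 + (-190402 - 87113)) - 114/(-549 + (9 + 1)) = (-137482 - 277515) - 114/(-549 + 10) = -414997 - 114/(-539) = -414997 - 1/539*(-114) = -414997 + 114/539 = -223683269/539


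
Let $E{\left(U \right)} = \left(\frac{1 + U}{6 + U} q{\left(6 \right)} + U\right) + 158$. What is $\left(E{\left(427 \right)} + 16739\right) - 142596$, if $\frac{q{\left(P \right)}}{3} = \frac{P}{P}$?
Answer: $- \frac{54241492}{433} \approx -1.2527 \cdot 10^{5}$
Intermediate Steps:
$q{\left(P \right)} = 3$ ($q{\left(P \right)} = 3 \frac{P}{P} = 3 \cdot 1 = 3$)
$E{\left(U \right)} = 158 + U + \frac{3 \left(1 + U\right)}{6 + U}$ ($E{\left(U \right)} = \left(\frac{1 + U}{6 + U} 3 + U\right) + 158 = \left(\frac{3 \left(1 + U\right)}{6 + U} + U\right) + 158 = \left(U + \frac{3 \left(1 + U\right)}{6 + U}\right) + 158 = 158 + U + \frac{3 \left(1 + U\right)}{6 + U}$)
$\left(E{\left(427 \right)} + 16739\right) - 142596 = \left(\frac{951 + 427^{2} + 167 \cdot 427}{6 + 427} + 16739\right) - 142596 = \left(\frac{951 + 182329 + 71309}{433} + 16739\right) - 142596 = \left(\frac{1}{433} \cdot 254589 + 16739\right) - 142596 = \left(\frac{254589}{433} + 16739\right) - 142596 = \frac{7502576}{433} - 142596 = - \frac{54241492}{433}$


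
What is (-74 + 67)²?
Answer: 49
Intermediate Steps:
(-74 + 67)² = (-7)² = 49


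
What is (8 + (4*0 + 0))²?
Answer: 64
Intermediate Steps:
(8 + (4*0 + 0))² = (8 + (0 + 0))² = (8 + 0)² = 8² = 64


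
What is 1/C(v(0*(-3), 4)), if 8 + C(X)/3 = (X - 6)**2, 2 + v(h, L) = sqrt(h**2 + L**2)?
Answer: 1/24 ≈ 0.041667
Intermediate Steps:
v(h, L) = -2 + sqrt(L**2 + h**2) (v(h, L) = -2 + sqrt(h**2 + L**2) = -2 + sqrt(L**2 + h**2))
C(X) = -24 + 3*(-6 + X)**2 (C(X) = -24 + 3*(X - 6)**2 = -24 + 3*(-6 + X)**2)
1/C(v(0*(-3), 4)) = 1/(-24 + 3*(-6 + (-2 + sqrt(4**2 + (0*(-3))**2)))**2) = 1/(-24 + 3*(-6 + (-2 + sqrt(16 + 0**2)))**2) = 1/(-24 + 3*(-6 + (-2 + sqrt(16 + 0)))**2) = 1/(-24 + 3*(-6 + (-2 + sqrt(16)))**2) = 1/(-24 + 3*(-6 + (-2 + 4))**2) = 1/(-24 + 3*(-6 + 2)**2) = 1/(-24 + 3*(-4)**2) = 1/(-24 + 3*16) = 1/(-24 + 48) = 1/24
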